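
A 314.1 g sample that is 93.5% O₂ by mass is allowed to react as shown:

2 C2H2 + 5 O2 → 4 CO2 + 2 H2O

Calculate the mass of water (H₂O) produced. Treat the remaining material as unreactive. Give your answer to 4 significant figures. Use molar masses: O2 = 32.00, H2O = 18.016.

66.14 g

Mass of pure O2 = 314.1 g × 0.935 = 293.68 g.
n(O2) = 293.68 g / 32.00 g/mol = 9.1776 mol.
From the equation the O2:H2O mole ratio is 5:2, so n(H2O) = 9.1776 × 2/5 = 3.6710 mol.
Mass of H2O = 3.6710 mol × 18.016 g/mol = 66.138 g.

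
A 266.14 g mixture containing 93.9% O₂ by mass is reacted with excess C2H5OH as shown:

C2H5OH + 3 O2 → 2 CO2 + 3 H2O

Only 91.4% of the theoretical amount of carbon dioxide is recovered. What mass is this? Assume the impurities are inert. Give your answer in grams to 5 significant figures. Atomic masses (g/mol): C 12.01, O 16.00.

Pure O2 available = 266.14 g × 0.939 = 249.905 g.
M(O2) = 2(16.00) = 32.00 g/mol.
M(CO2) = 12.01 + 2(16.00) = 44.01 g/mol.
n(O2) = 249.905 g / 32.00 g/mol = 7.80955 mol.
From the equation the O2:CO2 mole ratio is 3:2, so n(CO2) = 7.80955 × 2/3 = 5.20636 mol.
Mass of CO2 = 5.20636 mol × 44.01 g/mol = 229.132 g.
Actual mass collected = 229.132 g × 0.914 = 209.427 g.

209.43 g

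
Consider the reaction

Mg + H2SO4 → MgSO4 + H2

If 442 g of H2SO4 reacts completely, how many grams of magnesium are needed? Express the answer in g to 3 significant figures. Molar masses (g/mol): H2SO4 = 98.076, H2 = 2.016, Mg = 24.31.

110 g

n(H2SO4) = 442.0 g / 98.076 g/mol = 4.507 mol.
From the equation the H2SO4:Mg mole ratio is 1:1, so n(Mg) = 4.507 × 1/1 = 4.507 mol.
Mass of Mg = 4.507 mol × 24.31 g/mol = 109.6 g.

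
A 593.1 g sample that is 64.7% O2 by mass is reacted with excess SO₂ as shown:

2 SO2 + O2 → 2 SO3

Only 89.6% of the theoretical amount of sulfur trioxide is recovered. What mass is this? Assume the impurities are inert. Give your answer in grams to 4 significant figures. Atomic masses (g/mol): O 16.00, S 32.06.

1720 g

Pure O2 available = 593.1 g × 0.647 = 383.74 g.
M(O2) = 2(16.00) = 32.00 g/mol.
M(SO3) = 32.06 + 3(16.00) = 80.06 g/mol.
n(O2) = 383.74 g / 32.00 g/mol = 11.992 mol.
From the equation the O2:SO3 mole ratio is 1:2, so n(SO3) = 11.992 × 2/1 = 23.983 mol.
Mass of SO3 = 23.983 mol × 80.06 g/mol = 1920.1 g.
Actual mass collected = 1920.1 g × 0.896 = 1720.4 g.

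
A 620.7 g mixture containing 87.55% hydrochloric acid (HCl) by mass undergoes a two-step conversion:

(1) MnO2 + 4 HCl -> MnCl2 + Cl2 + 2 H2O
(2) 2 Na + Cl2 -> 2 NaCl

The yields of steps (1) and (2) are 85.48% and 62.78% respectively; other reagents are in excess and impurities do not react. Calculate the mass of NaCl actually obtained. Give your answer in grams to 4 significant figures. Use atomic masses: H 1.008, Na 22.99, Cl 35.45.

Pure HCl = 620.7 × 0.8755 = 543.42 g.
M(HCl) = 1.008 + 35.45 = 36.458 g/mol.
M(NaCl) = 22.99 + 35.45 = 58.44 g/mol.
n(HCl) = 543.42 / 36.458 = 14.905 mol.
Step 1 (HCl:Cl2 = 4:1): theoretical n(Cl2) = 3.7264 mol; at 85.48% yield, n(Cl2) = 3.1853 mol.
Step 2 (Cl2:NaCl = 1:2): theoretical n(NaCl) = 6.3706 mol, so theoretical mass = 6.3706 × 58.44 = 372.30 g.
At 62.78% yield, actual mass of NaCl = 372.30 × 0.6278 = 233.73 g.

233.7 g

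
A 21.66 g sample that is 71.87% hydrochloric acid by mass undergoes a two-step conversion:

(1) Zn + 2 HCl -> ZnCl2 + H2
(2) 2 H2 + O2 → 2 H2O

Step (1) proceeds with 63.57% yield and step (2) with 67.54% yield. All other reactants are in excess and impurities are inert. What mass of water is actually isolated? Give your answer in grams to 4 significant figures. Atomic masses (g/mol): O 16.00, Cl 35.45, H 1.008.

Pure HCl = 21.66 × 0.7187 = 15.567 g.
M(HCl) = 1.008 + 35.45 = 36.458 g/mol.
M(H2O) = 2(1.008) + 16.00 = 18.016 g/mol.
n(HCl) = 15.567 / 36.458 = 0.42699 mol.
Step 1 (HCl:H2 = 2:1): theoretical n(H2) = 0.21349 mol; at 63.57% yield, n(H2) = 0.13572 mol.
Step 2 (H2:H2O = 2:2): theoretical n(H2O) = 0.13572 mol, so theoretical mass = 0.13572 × 18.016 = 2.4451 g.
At 67.54% yield, actual mass of H2O = 2.4451 × 0.6754 = 1.6514 g.

1.651 g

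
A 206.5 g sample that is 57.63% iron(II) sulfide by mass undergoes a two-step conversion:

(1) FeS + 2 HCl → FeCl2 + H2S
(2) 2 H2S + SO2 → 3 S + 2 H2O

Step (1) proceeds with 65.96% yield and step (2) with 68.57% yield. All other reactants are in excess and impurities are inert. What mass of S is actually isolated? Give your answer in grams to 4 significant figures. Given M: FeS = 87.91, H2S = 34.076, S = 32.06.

29.44 g

Pure FeS = 206.5 × 0.5763 = 119.01 g.
n(FeS) = 119.01 / 87.91 = 1.3537 mol.
Step 1 (FeS:H2S = 1:1): theoretical n(H2S) = 1.3537 mol; at 65.96% yield, n(H2S) = 0.89292 mol.
Step 2 (H2S:S = 2:3): theoretical n(S) = 1.3394 mol, so theoretical mass = 1.3394 × 32.06 = 42.940 g.
At 68.57% yield, actual mass of S = 42.940 × 0.6857 = 29.444 g.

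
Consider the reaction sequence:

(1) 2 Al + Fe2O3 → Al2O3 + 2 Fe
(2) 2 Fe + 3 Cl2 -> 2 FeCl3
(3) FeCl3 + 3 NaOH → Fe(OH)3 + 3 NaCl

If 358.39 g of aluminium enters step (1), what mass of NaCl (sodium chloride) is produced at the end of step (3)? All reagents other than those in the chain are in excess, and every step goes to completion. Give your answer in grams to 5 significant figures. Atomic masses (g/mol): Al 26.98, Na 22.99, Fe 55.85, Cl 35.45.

M(Al) = 26.98 g/mol.
M(NaCl) = 22.99 + 35.45 = 58.44 g/mol.
n(Al) = 358.39 / 26.98 = 13.2835 mol.
Reaction (1): Al→Fe ratio 2:2 ⇒ n(Fe) = 13.2835 mol.
Reaction (2): Fe→FeCl3 ratio 2:2 ⇒ n(FeCl3) = 13.2835 mol.
Reaction (3): FeCl3→NaCl ratio 1:3 ⇒ n(NaCl) = 39.8506 mol.
Mass of NaCl = 39.8506 × 58.44 = 2328.87 g.

2328.9 g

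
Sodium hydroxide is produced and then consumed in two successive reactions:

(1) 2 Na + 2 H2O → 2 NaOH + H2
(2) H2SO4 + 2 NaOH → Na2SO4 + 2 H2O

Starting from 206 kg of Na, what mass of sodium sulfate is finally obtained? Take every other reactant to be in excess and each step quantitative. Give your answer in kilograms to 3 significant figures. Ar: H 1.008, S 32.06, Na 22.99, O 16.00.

636 kg

M(Na) = 22.99 g/mol.
M(Na2SO4) = 2(22.99) + 32.06 + 4(16.00) = 142.04 g/mol.
206 kg = 206000 g.
n(Na) = 206000 / 22.99 = 8960 mol.
Step 1 gives a 2:2 ratio of Na to NaOH, so n(NaOH) = 8960 mol.
In step 2 the NaOH:Na2SO4 ratio is 2:1, so n(Na2SO4) = 4480 mol.
Mass of Na2SO4 = 4480 × 142.04 = 636400 g = 636 kg.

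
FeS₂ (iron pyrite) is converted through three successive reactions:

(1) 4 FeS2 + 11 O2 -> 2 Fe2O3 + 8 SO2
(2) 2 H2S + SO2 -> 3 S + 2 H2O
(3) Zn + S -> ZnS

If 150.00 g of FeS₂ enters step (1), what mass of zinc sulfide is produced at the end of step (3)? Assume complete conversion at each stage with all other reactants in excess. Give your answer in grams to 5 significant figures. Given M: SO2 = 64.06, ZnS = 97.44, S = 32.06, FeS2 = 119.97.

n(FeS2) = 150.00 / 119.97 = 1.25031 mol.
Reaction (1): FeS2→SO2 ratio 4:8 ⇒ n(SO2) = 2.50063 mol.
Reaction (2): SO2→S ratio 1:3 ⇒ n(S) = 7.50188 mol.
Reaction (3): S→ZnS ratio 1:1 ⇒ n(ZnS) = 7.50188 mol.
Mass of ZnS = 7.50188 × 97.44 = 730.983 g.

730.98 g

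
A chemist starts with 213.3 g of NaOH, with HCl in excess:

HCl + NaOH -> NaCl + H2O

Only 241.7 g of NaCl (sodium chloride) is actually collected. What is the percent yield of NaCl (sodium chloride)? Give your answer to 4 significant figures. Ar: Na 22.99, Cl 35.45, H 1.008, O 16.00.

M(NaOH) = 22.99 + 16.00 + 1.008 = 39.998 g/mol.
M(NaCl) = 22.99 + 35.45 = 58.44 g/mol.
n(NaOH) = 213.30 g / 39.998 g/mol = 5.3328 mol.
From the equation the NaOH:NaCl mole ratio is 1:1, so n(NaCl) = 5.3328 × 1/1 = 5.3328 mol.
Mass of NaCl = 5.3328 mol × 58.44 g/mol = 311.65 g.
This is the theoretical yield. Percent yield = 241.7 g / 311.65 g × 100% = 77.556%.

77.56 %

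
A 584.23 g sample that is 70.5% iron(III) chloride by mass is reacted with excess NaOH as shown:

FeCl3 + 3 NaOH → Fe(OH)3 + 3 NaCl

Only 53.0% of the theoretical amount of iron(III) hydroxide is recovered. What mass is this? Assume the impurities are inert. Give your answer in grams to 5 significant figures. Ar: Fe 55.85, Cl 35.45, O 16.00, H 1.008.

Pure FeCl3 available = 584.23 g × 0.705 = 411.882 g.
M(FeCl3) = 55.85 + 3(35.45) = 162.20 g/mol.
M(Fe(OH)3) = 55.85 + 3(16.00) + 3(1.008) = 106.874 g/mol.
n(FeCl3) = 411.882 g / 162.20 g/mol = 2.53935 mol.
From the equation the FeCl3:Fe(OH)3 mole ratio is 1:1, so n(Fe(OH)3) = 2.53935 × 1/1 = 2.53935 mol.
Mass of Fe(OH)3 = 2.53935 mol × 106.874 g/mol = 271.390 g.
Actual mass collected = 271.390 g × 0.530 = 143.837 g.

143.84 g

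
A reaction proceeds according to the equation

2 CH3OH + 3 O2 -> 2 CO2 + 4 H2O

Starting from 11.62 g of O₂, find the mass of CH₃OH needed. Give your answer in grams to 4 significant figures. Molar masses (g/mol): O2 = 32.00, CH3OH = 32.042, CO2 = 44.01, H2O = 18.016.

7.757 g

n(O2) = 11.620 g / 32.00 g/mol = 0.36312 mol.
From the equation the O2:CH3OH mole ratio is 3:2, so n(CH3OH) = 0.36312 × 2/3 = 0.24208 mol.
Mass of CH3OH = 0.24208 mol × 32.042 g/mol = 7.7568 g.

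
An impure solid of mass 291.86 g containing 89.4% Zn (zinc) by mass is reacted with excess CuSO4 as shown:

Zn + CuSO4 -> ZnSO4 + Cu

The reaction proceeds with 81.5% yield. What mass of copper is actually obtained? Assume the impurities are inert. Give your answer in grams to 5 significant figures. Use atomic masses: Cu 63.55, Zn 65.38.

206.70 g

Pure Zn available = 291.86 g × 0.894 = 260.923 g.
M(Zn) = 65.38 g/mol.
M(Cu) = 63.55 g/mol.
n(Zn) = 260.923 g / 65.38 g/mol = 3.99087 mol.
From the equation the Zn:Cu mole ratio is 1:1, so n(Cu) = 3.99087 × 1/1 = 3.99087 mol.
Mass of Cu = 3.99087 mol × 63.55 g/mol = 253.620 g.
Actual mass collected = 253.620 g × 0.815 = 206.700 g.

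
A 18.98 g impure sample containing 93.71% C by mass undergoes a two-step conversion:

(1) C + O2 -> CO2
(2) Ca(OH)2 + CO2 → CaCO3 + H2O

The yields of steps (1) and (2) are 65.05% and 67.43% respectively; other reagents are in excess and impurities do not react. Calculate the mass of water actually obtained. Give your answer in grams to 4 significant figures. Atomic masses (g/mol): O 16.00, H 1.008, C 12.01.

Pure C = 18.98 × 0.9371 = 17.786 g.
M(C) = 12.01 g/mol.
M(H2O) = 2(1.008) + 16.00 = 18.016 g/mol.
n(C) = 17.786 / 12.01 = 1.4809 mol.
Step 1 (C:CO2 = 1:1): theoretical n(CO2) = 1.4809 mol; at 65.05% yield, n(CO2) = 0.96336 mol.
Step 2 (CO2:H2O = 1:1): theoretical n(H2O) = 0.96336 mol, so theoretical mass = 0.96336 × 18.016 = 17.356 g.
At 67.43% yield, actual mass of H2O = 17.356 × 0.6743 = 11.703 g.

11.70 g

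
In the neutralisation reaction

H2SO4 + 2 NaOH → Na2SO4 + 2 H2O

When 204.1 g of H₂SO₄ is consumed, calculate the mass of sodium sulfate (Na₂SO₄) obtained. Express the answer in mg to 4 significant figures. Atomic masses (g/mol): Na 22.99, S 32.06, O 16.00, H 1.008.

M(H2SO4) = 2(1.008) + 32.06 + 4(16.00) = 98.076 g/mol.
M(Na2SO4) = 2(22.99) + 32.06 + 4(16.00) = 142.04 g/mol.
n(H2SO4) = 204.10 g / 98.076 g/mol = 2.0810 mol.
From the equation the H2SO4:Na2SO4 mole ratio is 1:1, so n(Na2SO4) = 2.0810 × 1/1 = 2.0810 mol.
Mass of Na2SO4 = 2.0810 mol × 142.04 g/mol = 295.59 g.
Converting to mg: 295.59 g = 295600 mg.

295600 mg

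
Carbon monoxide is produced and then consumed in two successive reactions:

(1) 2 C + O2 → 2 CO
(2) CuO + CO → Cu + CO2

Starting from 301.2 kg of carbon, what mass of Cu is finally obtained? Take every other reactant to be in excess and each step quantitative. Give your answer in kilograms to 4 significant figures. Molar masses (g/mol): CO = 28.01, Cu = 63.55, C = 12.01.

1594 kg

301.2 kg = 301200 g.
n(C) = 301200 / 12.01 = 25079 mol.
Step 1 gives a 2:2 ratio of C to CO, so n(CO) = 25079 mol.
In step 2 the CO:Cu ratio is 1:1, so n(Cu) = 25079 mol.
Mass of Cu = 25079 × 63.55 = 1.5938 × 10^6 g = 1594 kg.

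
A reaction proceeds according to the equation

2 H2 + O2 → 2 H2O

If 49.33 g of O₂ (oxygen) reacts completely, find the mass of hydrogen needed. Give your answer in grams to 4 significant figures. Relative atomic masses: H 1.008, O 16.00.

M(O2) = 2(16.00) = 32.00 g/mol.
M(H2) = 2(1.008) = 2.016 g/mol.
n(O2) = 49.330 g / 32.00 g/mol = 1.5416 mol.
From the equation the O2:H2 mole ratio is 1:2, so n(H2) = 1.5416 × 2/1 = 3.0831 mol.
Mass of H2 = 3.0831 mol × 2.016 g/mol = 6.2156 g.

6.216 g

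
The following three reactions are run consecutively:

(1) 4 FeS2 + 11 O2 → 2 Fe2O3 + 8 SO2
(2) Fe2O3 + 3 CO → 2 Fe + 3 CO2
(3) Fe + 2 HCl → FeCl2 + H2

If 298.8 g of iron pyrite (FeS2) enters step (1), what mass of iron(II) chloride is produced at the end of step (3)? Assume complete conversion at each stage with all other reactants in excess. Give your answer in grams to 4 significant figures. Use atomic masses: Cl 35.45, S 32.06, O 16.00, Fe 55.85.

M(FeS2) = 55.85 + 2(32.06) = 119.97 g/mol.
M(FeCl2) = 55.85 + 2(35.45) = 126.75 g/mol.
n(FeS2) = 298.8 / 119.97 = 2.4906 mol.
Reaction (1): FeS2→Fe2O3 ratio 4:2 ⇒ n(Fe2O3) = 1.2453 mol.
Reaction (2): Fe2O3→Fe ratio 1:2 ⇒ n(Fe) = 2.4906 mol.
Reaction (3): Fe→FeCl2 ratio 1:1 ⇒ n(FeCl2) = 2.4906 mol.
Mass of FeCl2 = 2.4906 × 126.75 = 315.69 g.

315.7 g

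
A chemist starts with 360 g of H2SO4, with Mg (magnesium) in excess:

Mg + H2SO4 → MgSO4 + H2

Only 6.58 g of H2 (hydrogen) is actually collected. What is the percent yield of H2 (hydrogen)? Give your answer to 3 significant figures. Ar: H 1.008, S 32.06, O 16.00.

88.9 %

M(H2SO4) = 2(1.008) + 32.06 + 4(16.00) = 98.076 g/mol.
M(H2) = 2(1.008) = 2.016 g/mol.
n(H2SO4) = 360.0 g / 98.076 g/mol = 3.671 mol.
From the equation the H2SO4:H2 mole ratio is 1:1, so n(H2) = 3.671 × 1/1 = 3.671 mol.
Mass of H2 = 3.671 mol × 2.016 g/mol = 7.400 g.
This is the theoretical yield. Percent yield = 6.58 g / 7.400 g × 100% = 88.92%.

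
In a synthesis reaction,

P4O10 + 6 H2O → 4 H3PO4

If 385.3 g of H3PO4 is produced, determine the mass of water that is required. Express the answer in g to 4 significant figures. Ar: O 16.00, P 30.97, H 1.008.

M(H3PO4) = 3(1.008) + 30.97 + 4(16.00) = 97.994 g/mol.
M(H2O) = 2(1.008) + 16.00 = 18.016 g/mol.
n(H3PO4) = 385.30 g / 97.994 g/mol = 3.9319 mol.
From the equation the H3PO4:H2O mole ratio is 4:6, so n(H2O) = 3.9319 × 6/4 = 5.8978 mol.
Mass of H2O = 5.8978 mol × 18.016 g/mol = 106.25 g.

106.3 g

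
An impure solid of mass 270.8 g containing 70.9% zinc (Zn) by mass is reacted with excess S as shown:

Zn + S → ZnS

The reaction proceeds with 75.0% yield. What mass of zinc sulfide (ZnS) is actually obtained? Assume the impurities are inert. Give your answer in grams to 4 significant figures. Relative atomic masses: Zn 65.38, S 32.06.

214.6 g

Pure Zn available = 270.8 g × 0.709 = 192.00 g.
M(Zn) = 65.38 g/mol.
M(ZnS) = 65.38 + 32.06 = 97.44 g/mol.
n(Zn) = 192.00 g / 65.38 g/mol = 2.9366 mol.
From the equation the Zn:ZnS mole ratio is 1:1, so n(ZnS) = 2.9366 × 1/1 = 2.9366 mol.
Mass of ZnS = 2.9366 mol × 97.44 g/mol = 286.15 g.
Actual mass collected = 286.15 g × 0.750 = 214.61 g.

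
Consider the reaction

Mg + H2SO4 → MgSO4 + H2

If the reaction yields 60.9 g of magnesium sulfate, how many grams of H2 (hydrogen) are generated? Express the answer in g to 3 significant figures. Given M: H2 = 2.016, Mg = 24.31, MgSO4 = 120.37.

1.02 g

n(MgSO4) = 60.90 g / 120.37 g/mol = 0.5059 mol.
From the equation the MgSO4:H2 mole ratio is 1:1, so n(H2) = 0.5059 × 1/1 = 0.5059 mol.
Mass of H2 = 0.5059 mol × 2.016 g/mol = 1.020 g.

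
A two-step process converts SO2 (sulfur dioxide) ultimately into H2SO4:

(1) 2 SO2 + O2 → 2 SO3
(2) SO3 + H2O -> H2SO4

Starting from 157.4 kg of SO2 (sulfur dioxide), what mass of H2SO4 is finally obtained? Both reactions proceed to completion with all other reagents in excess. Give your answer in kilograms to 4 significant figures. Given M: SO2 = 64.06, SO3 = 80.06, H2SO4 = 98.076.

241.0 kg

157.4 kg = 157400 g.
n(SO2) = 157400 / 64.06 = 2457.1 mol.
Step 1 gives a 2:2 ratio of SO2 to SO3, so n(SO3) = 2457.1 mol.
In step 2 the SO3:H2SO4 ratio is 1:1, so n(H2SO4) = 2457.1 mol.
Mass of H2SO4 = 2457.1 × 98.076 = 240980 g = 241.0 kg.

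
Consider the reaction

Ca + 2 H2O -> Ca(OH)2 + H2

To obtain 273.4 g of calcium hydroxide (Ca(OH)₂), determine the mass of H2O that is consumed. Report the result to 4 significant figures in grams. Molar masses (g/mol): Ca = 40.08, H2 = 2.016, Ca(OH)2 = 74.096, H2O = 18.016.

n(Ca(OH)2) = 273.40 g / 74.096 g/mol = 3.6898 mol.
From the equation the Ca(OH)2:H2O mole ratio is 1:2, so n(H2O) = 3.6898 × 2/1 = 7.3796 mol.
Mass of H2O = 7.3796 mol × 18.016 g/mol = 132.95 g.

133.0 g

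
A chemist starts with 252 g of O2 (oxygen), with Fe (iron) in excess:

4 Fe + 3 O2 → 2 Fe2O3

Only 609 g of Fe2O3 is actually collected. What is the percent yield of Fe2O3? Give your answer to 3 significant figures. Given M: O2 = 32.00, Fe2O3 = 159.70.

72.6 %

n(O2) = 252.0 g / 32.00 g/mol = 7.875 mol.
From the equation the O2:Fe2O3 mole ratio is 3:2, so n(Fe2O3) = 7.875 × 2/3 = 5.250 mol.
Mass of Fe2O3 = 5.250 mol × 159.70 g/mol = 838.4 g.
This is the theoretical yield. Percent yield = 609 g / 838.4 g × 100% = 72.64%.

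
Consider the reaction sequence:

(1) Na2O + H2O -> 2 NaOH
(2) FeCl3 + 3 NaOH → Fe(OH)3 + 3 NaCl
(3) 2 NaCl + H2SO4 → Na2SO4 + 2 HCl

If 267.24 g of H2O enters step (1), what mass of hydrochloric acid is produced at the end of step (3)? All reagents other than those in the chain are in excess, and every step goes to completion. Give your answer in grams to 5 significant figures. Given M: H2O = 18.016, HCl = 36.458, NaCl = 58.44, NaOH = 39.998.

n(H2O) = 267.24 / 18.016 = 14.8335 mol.
Reaction (1): H2O→NaOH ratio 1:2 ⇒ n(NaOH) = 29.6670 mol.
Reaction (2): NaOH→NaCl ratio 3:3 ⇒ n(NaCl) = 29.6670 mol.
Reaction (3): NaCl→HCl ratio 2:2 ⇒ n(HCl) = 29.6670 mol.
Mass of HCl = 29.6670 × 36.458 = 1081.60 g.

1081.6 g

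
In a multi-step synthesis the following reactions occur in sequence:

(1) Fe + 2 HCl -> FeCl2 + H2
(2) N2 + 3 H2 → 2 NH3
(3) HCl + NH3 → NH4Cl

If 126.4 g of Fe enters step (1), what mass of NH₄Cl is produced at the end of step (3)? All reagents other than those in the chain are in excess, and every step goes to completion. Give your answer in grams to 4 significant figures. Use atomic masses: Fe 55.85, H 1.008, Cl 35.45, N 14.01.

M(Fe) = 55.85 g/mol.
M(NH4Cl) = 14.01 + 4(1.008) + 35.45 = 53.492 g/mol.
n(Fe) = 126.4 / 55.85 = 2.2632 mol.
Reaction (1): Fe→H2 ratio 1:1 ⇒ n(H2) = 2.2632 mol.
Reaction (2): H2→NH3 ratio 3:2 ⇒ n(NH3) = 1.5088 mol.
Reaction (3): NH3→NH4Cl ratio 1:1 ⇒ n(NH4Cl) = 1.5088 mol.
Mass of NH4Cl = 1.5088 × 53.492 = 80.709 g.

80.71 g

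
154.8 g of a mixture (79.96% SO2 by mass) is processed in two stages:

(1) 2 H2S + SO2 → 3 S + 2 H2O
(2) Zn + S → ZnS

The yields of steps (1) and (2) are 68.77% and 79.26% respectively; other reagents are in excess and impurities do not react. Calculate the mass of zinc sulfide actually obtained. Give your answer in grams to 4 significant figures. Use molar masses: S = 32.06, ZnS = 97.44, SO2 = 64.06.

Pure SO2 = 154.8 × 0.7996 = 123.78 g.
n(SO2) = 123.78 / 64.06 = 1.9322 mol.
Step 1 (SO2:S = 1:3): theoretical n(S) = 5.7967 mol; at 68.77% yield, n(S) = 3.9864 mol.
Step 2 (S:ZnS = 1:1): theoretical n(ZnS) = 3.9864 mol, so theoretical mass = 3.9864 × 97.44 = 388.43 g.
At 79.26% yield, actual mass of ZnS = 388.43 × 0.7926 = 307.87 g.

307.9 g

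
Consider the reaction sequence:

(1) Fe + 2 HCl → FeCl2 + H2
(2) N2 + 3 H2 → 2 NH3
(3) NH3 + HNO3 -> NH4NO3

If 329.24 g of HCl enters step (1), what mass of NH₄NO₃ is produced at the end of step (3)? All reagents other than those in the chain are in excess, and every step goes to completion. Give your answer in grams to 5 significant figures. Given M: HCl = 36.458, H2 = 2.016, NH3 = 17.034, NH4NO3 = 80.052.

240.97 g

n(HCl) = 329.24 / 36.458 = 9.03067 mol.
Reaction (1): HCl→H2 ratio 2:1 ⇒ n(H2) = 4.51533 mol.
Reaction (2): H2→NH3 ratio 3:2 ⇒ n(NH3) = 3.01022 mol.
Reaction (3): NH3→NH4NO3 ratio 1:1 ⇒ n(NH4NO3) = 3.01022 mol.
Mass of NH4NO3 = 3.01022 × 80.052 = 240.974 g.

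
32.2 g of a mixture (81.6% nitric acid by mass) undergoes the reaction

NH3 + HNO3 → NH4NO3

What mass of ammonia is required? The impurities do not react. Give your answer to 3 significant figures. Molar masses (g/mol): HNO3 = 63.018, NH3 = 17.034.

7.10 g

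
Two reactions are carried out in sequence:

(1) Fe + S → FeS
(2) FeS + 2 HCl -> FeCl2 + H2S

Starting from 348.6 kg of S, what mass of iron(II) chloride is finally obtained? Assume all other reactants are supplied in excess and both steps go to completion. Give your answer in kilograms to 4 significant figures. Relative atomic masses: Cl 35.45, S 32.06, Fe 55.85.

1378 kg

M(S) = 32.06 g/mol.
M(FeCl2) = 55.85 + 2(35.45) = 126.75 g/mol.
348.6 kg = 348600 g.
n(S) = 348600 / 32.06 = 10873 mol.
Step 1 gives a 1:1 ratio of S to FeS, so n(FeS) = 10873 mol.
In step 2 the FeS:FeCl2 ratio is 1:1, so n(FeCl2) = 10873 mol.
Mass of FeCl2 = 10873 × 126.75 = 1.3782 × 10^6 g = 1378 kg.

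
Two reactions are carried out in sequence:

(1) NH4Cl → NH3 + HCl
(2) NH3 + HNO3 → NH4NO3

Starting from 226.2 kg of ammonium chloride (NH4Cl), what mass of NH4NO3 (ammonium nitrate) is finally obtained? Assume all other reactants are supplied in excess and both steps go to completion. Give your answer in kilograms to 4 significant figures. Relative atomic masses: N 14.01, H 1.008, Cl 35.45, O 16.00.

M(NH4Cl) = 14.01 + 4(1.008) + 35.45 = 53.492 g/mol.
M(NH4NO3) = 2(14.01) + 4(1.008) + 3(16.00) = 80.052 g/mol.
226.2 kg = 226200 g.
n(NH4Cl) = 226200 / 53.492 = 4228.7 mol.
Step 1 gives a 1:1 ratio of NH4Cl to NH3, so n(NH3) = 4228.7 mol.
In step 2 the NH3:NH4NO3 ratio is 1:1, so n(NH4NO3) = 4228.7 mol.
Mass of NH4NO3 = 4228.7 × 80.052 = 338510 g = 338.5 kg.

338.5 kg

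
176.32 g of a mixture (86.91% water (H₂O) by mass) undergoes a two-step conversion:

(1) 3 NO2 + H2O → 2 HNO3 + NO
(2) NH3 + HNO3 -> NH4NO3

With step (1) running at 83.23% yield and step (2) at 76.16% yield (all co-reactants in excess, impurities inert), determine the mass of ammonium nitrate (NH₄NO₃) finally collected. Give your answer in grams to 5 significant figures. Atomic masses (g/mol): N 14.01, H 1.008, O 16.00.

863.22 g

Pure H2O = 176.32 × 0.8691 = 153.240 g.
M(H2O) = 2(1.008) + 16.00 = 18.016 g/mol.
M(NH4NO3) = 2(14.01) + 4(1.008) + 3(16.00) = 80.052 g/mol.
n(H2O) = 153.240 / 18.016 = 8.50576 mol.
Step 1 (H2O:HNO3 = 1:2): theoretical n(HNO3) = 17.0115 mol; at 83.23% yield, n(HNO3) = 14.1587 mol.
Step 2 (HNO3:NH4NO3 = 1:1): theoretical n(NH4NO3) = 14.1587 mol, so theoretical mass = 14.1587 × 80.052 = 1133.43 g.
At 76.16% yield, actual mass of NH4NO3 = 1133.43 × 0.7616 = 863.221 g.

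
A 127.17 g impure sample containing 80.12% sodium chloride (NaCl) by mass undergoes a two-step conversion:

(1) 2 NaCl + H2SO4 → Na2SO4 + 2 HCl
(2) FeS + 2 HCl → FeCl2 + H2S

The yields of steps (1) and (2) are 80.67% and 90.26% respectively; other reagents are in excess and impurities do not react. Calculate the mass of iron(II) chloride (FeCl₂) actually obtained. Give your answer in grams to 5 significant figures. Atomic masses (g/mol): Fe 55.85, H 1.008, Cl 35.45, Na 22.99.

80.453 g

Pure NaCl = 127.17 × 0.8012 = 101.889 g.
M(NaCl) = 22.99 + 35.45 = 58.44 g/mol.
M(FeCl2) = 55.85 + 2(35.45) = 126.75 g/mol.
n(NaCl) = 101.889 / 58.44 = 1.74347 mol.
Step 1 (NaCl:HCl = 2:2): theoretical n(HCl) = 1.74347 mol; at 80.67% yield, n(HCl) = 1.40646 mol.
Step 2 (HCl:FeCl2 = 2:1): theoretical n(FeCl2) = 0.703230 mol, so theoretical mass = 0.703230 × 126.75 = 89.1344 g.
At 90.26% yield, actual mass of FeCl2 = 89.1344 × 0.9026 = 80.4527 g.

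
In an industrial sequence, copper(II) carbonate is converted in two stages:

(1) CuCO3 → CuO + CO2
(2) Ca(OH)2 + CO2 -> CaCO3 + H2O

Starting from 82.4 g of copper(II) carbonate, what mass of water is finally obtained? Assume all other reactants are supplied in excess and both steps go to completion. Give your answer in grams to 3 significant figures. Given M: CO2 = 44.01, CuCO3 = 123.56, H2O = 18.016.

12.0 g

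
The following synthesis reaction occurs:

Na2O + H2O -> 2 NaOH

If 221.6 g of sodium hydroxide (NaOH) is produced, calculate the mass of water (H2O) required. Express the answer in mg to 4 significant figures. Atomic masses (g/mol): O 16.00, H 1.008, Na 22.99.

49910 mg

M(NaOH) = 22.99 + 16.00 + 1.008 = 39.998 g/mol.
M(H2O) = 2(1.008) + 16.00 = 18.016 g/mol.
n(NaOH) = 221.60 g / 39.998 g/mol = 5.5403 mol.
From the equation the NaOH:H2O mole ratio is 2:1, so n(H2O) = 5.5403 × 1/2 = 2.7701 mol.
Mass of H2O = 2.7701 mol × 18.016 g/mol = 49.907 g.
Converting to mg: 49.907 g = 49910 mg.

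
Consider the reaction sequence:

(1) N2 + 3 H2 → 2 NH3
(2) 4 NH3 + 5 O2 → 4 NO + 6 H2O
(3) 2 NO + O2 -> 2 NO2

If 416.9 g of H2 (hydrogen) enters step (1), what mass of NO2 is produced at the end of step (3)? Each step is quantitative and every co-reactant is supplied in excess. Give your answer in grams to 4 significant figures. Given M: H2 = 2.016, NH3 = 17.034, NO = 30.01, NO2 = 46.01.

6343 g

n(H2) = 416.9 / 2.016 = 206.80 mol.
Reaction (1): H2→NH3 ratio 3:2 ⇒ n(NH3) = 137.86 mol.
Reaction (2): NH3→NO ratio 4:4 ⇒ n(NO) = 137.86 mol.
Reaction (3): NO→NO2 ratio 2:2 ⇒ n(NO2) = 137.86 mol.
Mass of NO2 = 137.86 × 46.01 = 6343.1 g.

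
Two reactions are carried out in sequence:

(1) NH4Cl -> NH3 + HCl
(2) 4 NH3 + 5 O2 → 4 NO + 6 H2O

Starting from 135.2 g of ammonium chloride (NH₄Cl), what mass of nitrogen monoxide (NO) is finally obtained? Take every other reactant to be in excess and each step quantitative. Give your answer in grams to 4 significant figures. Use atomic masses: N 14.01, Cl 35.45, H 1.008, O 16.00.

M(NH4Cl) = 14.01 + 4(1.008) + 35.45 = 53.492 g/mol.
M(NO) = 14.01 + 16.00 = 30.01 g/mol.
n(NH4Cl) = 135.20 / 53.492 = 2.5275 mol.
Step 1 gives a 1:1 ratio of NH4Cl to NH3, so n(NH3) = 2.5275 mol.
In step 2 the NH3:NO ratio is 4:4, so n(NO) = 2.5275 mol.
Mass of NO = 2.5275 × 30.01 = 75.850 g.

75.85 g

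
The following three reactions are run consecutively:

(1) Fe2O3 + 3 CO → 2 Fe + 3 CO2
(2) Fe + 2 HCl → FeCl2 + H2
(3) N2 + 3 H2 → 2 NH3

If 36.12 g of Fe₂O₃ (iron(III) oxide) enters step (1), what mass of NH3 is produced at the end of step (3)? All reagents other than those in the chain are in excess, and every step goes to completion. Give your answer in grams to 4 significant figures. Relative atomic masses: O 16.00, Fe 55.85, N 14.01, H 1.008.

5.137 g

M(Fe2O3) = 2(55.85) + 3(16.00) = 159.70 g/mol.
M(NH3) = 14.01 + 3(1.008) = 17.034 g/mol.
n(Fe2O3) = 36.12 / 159.70 = 0.22617 mol.
Reaction (1): Fe2O3→Fe ratio 1:2 ⇒ n(Fe) = 0.45235 mol.
Reaction (2): Fe→H2 ratio 1:1 ⇒ n(H2) = 0.45235 mol.
Reaction (3): H2→NH3 ratio 3:2 ⇒ n(NH3) = 0.30157 mol.
Mass of NH3 = 0.30157 × 17.034 = 5.1369 g.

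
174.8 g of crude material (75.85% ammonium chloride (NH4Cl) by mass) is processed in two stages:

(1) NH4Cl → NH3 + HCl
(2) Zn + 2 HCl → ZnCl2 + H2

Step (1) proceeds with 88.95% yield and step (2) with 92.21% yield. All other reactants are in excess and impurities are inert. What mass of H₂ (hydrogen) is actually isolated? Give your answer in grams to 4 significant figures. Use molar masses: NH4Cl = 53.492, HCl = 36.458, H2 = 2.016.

2.049 g

Pure NH4Cl = 174.8 × 0.7585 = 132.59 g.
n(NH4Cl) = 132.59 / 53.492 = 2.4786 mol.
Step 1 (NH4Cl:HCl = 1:1): theoretical n(HCl) = 2.4786 mol; at 88.95% yield, n(HCl) = 2.2047 mol.
Step 2 (HCl:H2 = 2:1): theoretical n(H2) = 1.1024 mol, so theoretical mass = 1.1024 × 2.016 = 2.2224 g.
At 92.21% yield, actual mass of H2 = 2.2224 × 0.9221 = 2.0492 g.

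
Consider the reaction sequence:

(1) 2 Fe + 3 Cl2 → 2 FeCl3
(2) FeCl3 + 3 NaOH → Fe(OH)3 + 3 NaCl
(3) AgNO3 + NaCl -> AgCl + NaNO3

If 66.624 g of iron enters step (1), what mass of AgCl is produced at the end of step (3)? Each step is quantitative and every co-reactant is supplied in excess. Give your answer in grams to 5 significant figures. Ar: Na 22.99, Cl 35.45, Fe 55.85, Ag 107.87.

512.90 g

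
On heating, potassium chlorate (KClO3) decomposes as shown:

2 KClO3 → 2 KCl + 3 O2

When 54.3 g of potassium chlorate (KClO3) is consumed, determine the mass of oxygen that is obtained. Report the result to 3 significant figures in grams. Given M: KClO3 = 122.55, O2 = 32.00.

n(KClO3) = 54.30 g / 122.55 g/mol = 0.4431 mol.
From the equation the KClO3:O2 mole ratio is 2:3, so n(O2) = 0.4431 × 3/2 = 0.6646 mol.
Mass of O2 = 0.6646 mol × 32.00 g/mol = 21.27 g.

21.3 g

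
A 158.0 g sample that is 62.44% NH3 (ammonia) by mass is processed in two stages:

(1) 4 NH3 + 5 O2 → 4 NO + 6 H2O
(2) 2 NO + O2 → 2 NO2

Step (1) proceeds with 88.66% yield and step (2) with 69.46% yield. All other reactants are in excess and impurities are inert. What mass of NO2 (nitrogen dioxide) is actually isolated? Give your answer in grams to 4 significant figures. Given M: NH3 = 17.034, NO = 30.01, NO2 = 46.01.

164.1 g

Pure NH3 = 158.0 × 0.6244 = 98.655 g.
n(NH3) = 98.655 / 17.034 = 5.7917 mol.
Step 1 (NH3:NO = 4:4): theoretical n(NO) = 5.7917 mol; at 88.66% yield, n(NO) = 5.1349 mol.
Step 2 (NO:NO2 = 2:2): theoretical n(NO2) = 5.1349 mol, so theoretical mass = 5.1349 × 46.01 = 236.26 g.
At 69.46% yield, actual mass of NO2 = 236.26 × 0.6946 = 164.10 g.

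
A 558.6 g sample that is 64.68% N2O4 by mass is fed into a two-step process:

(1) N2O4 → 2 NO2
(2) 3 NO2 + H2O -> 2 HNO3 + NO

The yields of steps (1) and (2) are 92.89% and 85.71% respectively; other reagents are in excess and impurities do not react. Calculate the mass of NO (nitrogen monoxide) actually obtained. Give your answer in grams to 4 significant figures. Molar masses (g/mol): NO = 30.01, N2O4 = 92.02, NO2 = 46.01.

Pure N2O4 = 558.6 × 0.6468 = 361.30 g.
n(N2O4) = 361.30 / 92.02 = 3.9263 mol.
Step 1 (N2O4:NO2 = 1:2): theoretical n(NO2) = 7.8527 mol; at 92.89% yield, n(NO2) = 7.2944 mol.
Step 2 (NO2:NO = 3:1): theoretical n(NO) = 2.4315 mol, so theoretical mass = 2.4315 × 30.01 = 72.968 g.
At 85.71% yield, actual mass of NO = 72.968 × 0.8571 = 62.541 g.

62.54 g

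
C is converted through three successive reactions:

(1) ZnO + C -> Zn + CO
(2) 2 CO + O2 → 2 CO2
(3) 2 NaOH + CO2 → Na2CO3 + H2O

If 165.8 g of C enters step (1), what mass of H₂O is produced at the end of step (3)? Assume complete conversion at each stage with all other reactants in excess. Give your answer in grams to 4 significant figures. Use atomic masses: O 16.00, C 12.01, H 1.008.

248.7 g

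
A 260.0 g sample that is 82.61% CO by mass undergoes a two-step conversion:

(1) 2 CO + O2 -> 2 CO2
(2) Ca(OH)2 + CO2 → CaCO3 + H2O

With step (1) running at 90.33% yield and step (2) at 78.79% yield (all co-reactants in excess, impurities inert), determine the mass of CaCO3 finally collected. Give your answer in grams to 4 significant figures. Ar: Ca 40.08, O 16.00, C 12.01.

Pure CO = 260.0 × 0.8261 = 214.79 g.
M(CO) = 12.01 + 16.00 = 28.01 g/mol.
M(CaCO3) = 40.08 + 12.01 + 3(16.00) = 100.09 g/mol.
n(CO) = 214.79 / 28.01 = 7.6682 mol.
Step 1 (CO:CO2 = 2:2): theoretical n(CO2) = 7.6682 mol; at 90.33% yield, n(CO2) = 6.9267 mol.
Step 2 (CO2:CaCO3 = 1:1): theoretical n(CaCO3) = 6.9267 mol, so theoretical mass = 6.9267 × 100.09 = 693.29 g.
At 78.79% yield, actual mass of CaCO3 = 693.29 × 0.7879 = 546.24 g.

546.2 g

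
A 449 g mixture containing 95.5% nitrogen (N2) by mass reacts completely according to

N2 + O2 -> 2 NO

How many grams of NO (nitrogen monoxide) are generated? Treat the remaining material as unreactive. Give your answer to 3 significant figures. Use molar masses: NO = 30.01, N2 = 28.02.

Mass of pure N2 = 449 g × 0.955 = 428.8 g.
n(N2) = 428.8 g / 28.02 g/mol = 15.30 mol.
From the equation the N2:NO mole ratio is 1:2, so n(NO) = 15.30 × 2/1 = 30.61 mol.
Mass of NO = 30.61 mol × 30.01 g/mol = 918.5 g.

918 g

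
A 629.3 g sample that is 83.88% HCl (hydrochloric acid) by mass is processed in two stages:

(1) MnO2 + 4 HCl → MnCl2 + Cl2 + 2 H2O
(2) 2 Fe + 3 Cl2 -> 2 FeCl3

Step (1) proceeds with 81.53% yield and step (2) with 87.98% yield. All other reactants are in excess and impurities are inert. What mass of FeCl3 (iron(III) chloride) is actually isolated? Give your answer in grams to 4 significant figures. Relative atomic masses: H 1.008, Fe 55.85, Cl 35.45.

Pure HCl = 629.3 × 0.8388 = 527.86 g.
M(HCl) = 1.008 + 35.45 = 36.458 g/mol.
M(FeCl3) = 55.85 + 3(35.45) = 162.20 g/mol.
n(HCl) = 527.86 / 36.458 = 14.478 mol.
Step 1 (HCl:Cl2 = 4:1): theoretical n(Cl2) = 3.6196 mol; at 81.53% yield, n(Cl2) = 2.9511 mol.
Step 2 (Cl2:FeCl3 = 3:2): theoretical n(FeCl3) = 1.9674 mol, so theoretical mass = 1.9674 × 162.20 = 319.11 g.
At 87.98% yield, actual mass of FeCl3 = 319.11 × 0.8798 = 280.75 g.

280.8 g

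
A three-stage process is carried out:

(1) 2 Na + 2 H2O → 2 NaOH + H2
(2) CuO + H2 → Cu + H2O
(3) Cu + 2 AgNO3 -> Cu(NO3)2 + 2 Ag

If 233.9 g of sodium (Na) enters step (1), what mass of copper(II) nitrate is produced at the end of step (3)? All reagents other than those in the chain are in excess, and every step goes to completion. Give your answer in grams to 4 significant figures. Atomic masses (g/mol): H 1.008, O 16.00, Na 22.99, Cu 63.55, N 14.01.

M(Na) = 22.99 g/mol.
M(Cu(NO3)2) = 63.55 + 2(14.01) + 6(16.00) = 187.57 g/mol.
n(Na) = 233.9 / 22.99 = 10.174 mol.
Reaction (1): Na→H2 ratio 2:1 ⇒ n(H2) = 5.0870 mol.
Reaction (2): H2→Cu ratio 1:1 ⇒ n(Cu) = 5.0870 mol.
Reaction (3): Cu→Cu(NO3)2 ratio 1:1 ⇒ n(Cu(NO3)2) = 5.0870 mol.
Mass of Cu(NO3)2 = 5.0870 × 187.57 = 954.17 g.

954.2 g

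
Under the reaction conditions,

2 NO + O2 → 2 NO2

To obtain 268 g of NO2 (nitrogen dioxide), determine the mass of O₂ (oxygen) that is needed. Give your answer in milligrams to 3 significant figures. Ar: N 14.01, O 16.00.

M(NO2) = 14.01 + 2(16.00) = 46.01 g/mol.
M(O2) = 2(16.00) = 32.00 g/mol.
n(NO2) = 268.0 g / 46.01 g/mol = 5.825 mol.
From the equation the NO2:O2 mole ratio is 2:1, so n(O2) = 5.825 × 1/2 = 2.912 mol.
Mass of O2 = 2.912 mol × 32.00 g/mol = 93.20 g.
Converting to mg: 93.20 g = 93200 mg.

93200 mg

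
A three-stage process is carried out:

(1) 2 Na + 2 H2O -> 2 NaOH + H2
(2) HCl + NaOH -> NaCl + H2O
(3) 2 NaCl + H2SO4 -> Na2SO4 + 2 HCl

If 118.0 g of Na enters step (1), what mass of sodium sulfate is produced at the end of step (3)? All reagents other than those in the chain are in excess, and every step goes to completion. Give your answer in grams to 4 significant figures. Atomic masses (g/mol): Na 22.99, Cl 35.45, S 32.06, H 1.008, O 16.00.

364.5 g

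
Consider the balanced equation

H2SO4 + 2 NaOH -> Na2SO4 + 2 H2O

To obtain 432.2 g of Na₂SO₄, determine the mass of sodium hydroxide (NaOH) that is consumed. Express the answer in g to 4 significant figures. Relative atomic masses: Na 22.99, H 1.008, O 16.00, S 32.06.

M(Na2SO4) = 2(22.99) + 32.06 + 4(16.00) = 142.04 g/mol.
M(NaOH) = 22.99 + 16.00 + 1.008 = 39.998 g/mol.
n(Na2SO4) = 432.20 g / 142.04 g/mol = 3.0428 mol.
From the equation the Na2SO4:NaOH mole ratio is 1:2, so n(NaOH) = 3.0428 × 2/1 = 6.0856 mol.
Mass of NaOH = 6.0856 mol × 39.998 g/mol = 243.41 g.

243.4 g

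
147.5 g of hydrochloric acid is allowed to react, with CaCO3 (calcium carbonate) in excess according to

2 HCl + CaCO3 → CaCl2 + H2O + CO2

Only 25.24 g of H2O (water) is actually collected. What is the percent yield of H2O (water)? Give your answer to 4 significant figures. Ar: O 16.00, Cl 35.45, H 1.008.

69.26 %

M(HCl) = 1.008 + 35.45 = 36.458 g/mol.
M(H2O) = 2(1.008) + 16.00 = 18.016 g/mol.
n(HCl) = 147.50 g / 36.458 g/mol = 4.0458 mol.
From the equation the HCl:H2O mole ratio is 2:1, so n(H2O) = 4.0458 × 1/2 = 2.0229 mol.
Mass of H2O = 2.0229 mol × 18.016 g/mol = 36.444 g.
This is the theoretical yield. Percent yield = 25.24 g / 36.444 g × 100% = 69.257%.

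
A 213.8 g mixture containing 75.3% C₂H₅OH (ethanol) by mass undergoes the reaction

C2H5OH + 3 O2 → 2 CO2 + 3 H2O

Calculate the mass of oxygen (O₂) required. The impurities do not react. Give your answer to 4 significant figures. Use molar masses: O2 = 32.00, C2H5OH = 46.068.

335.5 g

Mass of pure C2H5OH = 213.8 g × 0.753 = 160.99 g.
n(C2H5OH) = 160.99 g / 46.068 g/mol = 3.4946 mol.
From the equation the C2H5OH:O2 mole ratio is 1:3, so n(O2) = 3.4946 × 3/1 = 10.484 mol.
Mass of O2 = 10.484 mol × 32.00 g/mol = 335.49 g.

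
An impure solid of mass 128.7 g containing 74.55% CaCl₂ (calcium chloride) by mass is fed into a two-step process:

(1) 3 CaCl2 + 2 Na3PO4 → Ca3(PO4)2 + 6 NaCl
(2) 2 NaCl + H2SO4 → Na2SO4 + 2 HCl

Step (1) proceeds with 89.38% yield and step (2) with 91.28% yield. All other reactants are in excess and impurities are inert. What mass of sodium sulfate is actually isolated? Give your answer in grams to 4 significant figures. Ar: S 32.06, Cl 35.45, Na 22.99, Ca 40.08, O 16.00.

Pure CaCl2 = 128.7 × 0.7455 = 95.946 g.
M(CaCl2) = 40.08 + 2(35.45) = 110.98 g/mol.
M(Na2SO4) = 2(22.99) + 32.06 + 4(16.00) = 142.04 g/mol.
n(CaCl2) = 95.946 / 110.98 = 0.86453 mol.
Step 1 (CaCl2:NaCl = 3:6): theoretical n(NaCl) = 1.7291 mol; at 89.38% yield, n(NaCl) = 1.5454 mol.
Step 2 (NaCl:Na2SO4 = 2:1): theoretical n(Na2SO4) = 0.77272 mol, so theoretical mass = 0.77272 × 142.04 = 109.76 g.
At 91.28% yield, actual mass of Na2SO4 = 109.76 × 0.9128 = 100.19 g.

100.2 g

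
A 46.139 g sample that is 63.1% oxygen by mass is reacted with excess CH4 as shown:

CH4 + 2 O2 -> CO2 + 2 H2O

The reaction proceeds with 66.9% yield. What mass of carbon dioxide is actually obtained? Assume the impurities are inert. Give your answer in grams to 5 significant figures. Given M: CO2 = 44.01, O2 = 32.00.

13.394 g

Pure O2 available = 46.139 g × 0.631 = 29.1137 g.
n(O2) = 29.1137 g / 32.00 g/mol = 0.909803 mol.
From the equation the O2:CO2 mole ratio is 2:1, so n(CO2) = 0.909803 × 1/2 = 0.454902 mol.
Mass of CO2 = 0.454902 mol × 44.01 g/mol = 20.0202 g.
Actual mass collected = 20.0202 g × 0.669 = 13.3935 g.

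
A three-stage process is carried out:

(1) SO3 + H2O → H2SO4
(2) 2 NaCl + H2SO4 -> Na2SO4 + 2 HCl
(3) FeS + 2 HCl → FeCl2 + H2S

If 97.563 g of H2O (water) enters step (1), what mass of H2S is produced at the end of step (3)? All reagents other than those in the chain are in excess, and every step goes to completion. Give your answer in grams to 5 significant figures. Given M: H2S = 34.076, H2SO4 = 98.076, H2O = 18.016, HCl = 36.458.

184.53 g

n(H2O) = 97.563 / 18.016 = 5.41535 mol.
Reaction (1): H2O→H2SO4 ratio 1:1 ⇒ n(H2SO4) = 5.41535 mol.
Reaction (2): H2SO4→HCl ratio 1:2 ⇒ n(HCl) = 10.8307 mol.
Reaction (3): HCl→H2S ratio 2:1 ⇒ n(H2S) = 5.41535 mol.
Mass of H2S = 5.41535 × 34.076 = 184.534 g.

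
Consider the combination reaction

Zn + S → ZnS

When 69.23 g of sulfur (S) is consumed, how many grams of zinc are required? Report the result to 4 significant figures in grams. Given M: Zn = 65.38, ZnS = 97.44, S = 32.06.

141.2 g

n(S) = 69.230 g / 32.06 g/mol = 2.1594 mol.
From the equation the S:Zn mole ratio is 1:1, so n(Zn) = 2.1594 × 1/1 = 2.1594 mol.
Mass of Zn = 2.1594 mol × 65.38 g/mol = 141.18 g.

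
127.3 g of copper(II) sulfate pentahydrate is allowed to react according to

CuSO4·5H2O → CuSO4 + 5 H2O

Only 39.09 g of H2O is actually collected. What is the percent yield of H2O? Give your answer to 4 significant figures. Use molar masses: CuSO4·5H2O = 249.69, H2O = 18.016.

85.12 %

n(CuSO4·5H2O) = 127.30 g / 249.69 g/mol = 0.50983 mol.
From the equation the CuSO4·5H2O:H2O mole ratio is 1:5, so n(H2O) = 0.50983 × 5/1 = 2.5492 mol.
Mass of H2O = 2.5492 mol × 18.016 g/mol = 45.926 g.
This is the theoretical yield. Percent yield = 39.09 g / 45.926 g × 100% = 85.116%.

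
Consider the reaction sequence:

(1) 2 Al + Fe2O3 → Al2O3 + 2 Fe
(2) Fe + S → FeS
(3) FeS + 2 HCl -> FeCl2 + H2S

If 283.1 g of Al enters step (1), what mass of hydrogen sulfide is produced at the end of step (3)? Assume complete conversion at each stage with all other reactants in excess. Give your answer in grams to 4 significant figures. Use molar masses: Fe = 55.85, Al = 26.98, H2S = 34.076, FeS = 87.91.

n(Al) = 283.1 / 26.98 = 10.493 mol.
Reaction (1): Al→Fe ratio 2:2 ⇒ n(Fe) = 10.493 mol.
Reaction (2): Fe→FeS ratio 1:1 ⇒ n(FeS) = 10.493 mol.
Reaction (3): FeS→H2S ratio 1:1 ⇒ n(H2S) = 10.493 mol.
Mass of H2S = 10.493 × 34.076 = 357.56 g.

357.6 g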